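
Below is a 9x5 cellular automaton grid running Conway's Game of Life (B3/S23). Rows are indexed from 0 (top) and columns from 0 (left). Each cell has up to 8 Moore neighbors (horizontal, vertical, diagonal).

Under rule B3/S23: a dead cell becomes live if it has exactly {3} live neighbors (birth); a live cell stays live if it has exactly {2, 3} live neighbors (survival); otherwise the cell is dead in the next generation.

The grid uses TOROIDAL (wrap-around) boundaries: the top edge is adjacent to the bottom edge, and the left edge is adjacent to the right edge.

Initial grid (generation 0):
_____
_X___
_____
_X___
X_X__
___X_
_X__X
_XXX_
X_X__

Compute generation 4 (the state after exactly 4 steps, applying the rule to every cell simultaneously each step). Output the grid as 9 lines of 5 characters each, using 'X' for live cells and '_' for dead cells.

Answer: _XXX_
_____
_____
_____
_____
_____
_____
_X_X_
_X___

Derivation:
Simulating step by step:
Generation 0 (given above): 12 live cells
Generation 1: 16 live cells
_X___
_____
_____
_X___
_XX__
XXXXX
XX__X
___XX
__XX_
Generation 2: 8 live cells
__X__
_____
_____
_XX__
____X
_____
_____
_X___
__XXX
Generation 3: 6 live cells
__X__
_____
_____
_____
_____
_____
_____
__XX_
_XXX_
Generation 4: 6 live cells
(generation 4 grid is the final answer)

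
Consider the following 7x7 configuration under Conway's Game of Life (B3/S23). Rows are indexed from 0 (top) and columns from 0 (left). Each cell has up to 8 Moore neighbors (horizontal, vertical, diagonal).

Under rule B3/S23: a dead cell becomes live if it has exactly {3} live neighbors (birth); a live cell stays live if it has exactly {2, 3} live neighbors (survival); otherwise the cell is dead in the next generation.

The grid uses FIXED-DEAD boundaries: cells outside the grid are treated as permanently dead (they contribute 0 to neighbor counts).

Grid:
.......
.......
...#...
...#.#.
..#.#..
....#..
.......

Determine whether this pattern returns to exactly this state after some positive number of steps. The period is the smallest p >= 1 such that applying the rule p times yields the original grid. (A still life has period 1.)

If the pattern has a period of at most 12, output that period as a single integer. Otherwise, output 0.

Answer: 2

Derivation:
Simulating and comparing each generation to the original:
Gen 0 (original, given above): 6 live cells
Gen 1: 6 live cells, differs from original
Gen 2: 6 live cells, MATCHES original -> period = 2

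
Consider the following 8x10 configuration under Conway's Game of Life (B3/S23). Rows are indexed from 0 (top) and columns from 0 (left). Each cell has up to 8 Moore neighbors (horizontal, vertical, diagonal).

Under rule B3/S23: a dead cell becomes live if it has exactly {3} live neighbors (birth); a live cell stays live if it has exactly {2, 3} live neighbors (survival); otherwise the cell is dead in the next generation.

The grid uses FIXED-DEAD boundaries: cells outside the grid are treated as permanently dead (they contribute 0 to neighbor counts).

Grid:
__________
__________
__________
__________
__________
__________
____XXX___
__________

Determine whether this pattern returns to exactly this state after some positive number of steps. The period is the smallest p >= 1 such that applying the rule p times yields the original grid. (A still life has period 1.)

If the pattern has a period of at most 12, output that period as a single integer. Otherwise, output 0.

Answer: 2

Derivation:
Simulating and comparing each generation to the original:
Gen 0 (original, given above): 3 live cells
Gen 1: 3 live cells, differs from original
Gen 2: 3 live cells, MATCHES original -> period = 2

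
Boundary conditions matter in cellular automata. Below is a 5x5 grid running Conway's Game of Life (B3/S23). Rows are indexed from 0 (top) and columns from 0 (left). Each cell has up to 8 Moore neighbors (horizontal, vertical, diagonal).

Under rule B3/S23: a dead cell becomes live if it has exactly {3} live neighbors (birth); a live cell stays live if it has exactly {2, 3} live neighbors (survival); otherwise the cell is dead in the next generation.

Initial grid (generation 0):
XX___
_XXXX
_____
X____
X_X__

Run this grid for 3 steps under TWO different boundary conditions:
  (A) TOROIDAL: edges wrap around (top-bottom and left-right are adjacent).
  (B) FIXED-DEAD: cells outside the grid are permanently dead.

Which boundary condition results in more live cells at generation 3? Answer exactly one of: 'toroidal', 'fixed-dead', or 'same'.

Answer: same

Derivation:
Under TOROIDAL boundary, generation 3:
_X___
_____
_____
_____
_X___
Population = 2

Under FIXED-DEAD boundary, generation 3:
_____
___XX
_____
_____
_____
Population = 2

Comparison: toroidal=2, fixed-dead=2 -> same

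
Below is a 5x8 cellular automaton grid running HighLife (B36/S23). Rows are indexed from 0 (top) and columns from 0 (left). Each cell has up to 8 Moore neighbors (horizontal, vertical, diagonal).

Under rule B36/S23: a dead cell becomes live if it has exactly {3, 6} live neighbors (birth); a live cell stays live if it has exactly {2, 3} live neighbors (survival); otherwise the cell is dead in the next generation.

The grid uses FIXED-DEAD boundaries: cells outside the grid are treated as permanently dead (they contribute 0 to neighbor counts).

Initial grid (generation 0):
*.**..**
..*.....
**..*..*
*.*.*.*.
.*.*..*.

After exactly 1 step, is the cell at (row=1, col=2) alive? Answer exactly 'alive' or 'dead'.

Answer: alive

Derivation:
Simulating step by step:
Generation 0 (given above): 17 live cells
Generation 1: 19 live cells
.***....
*.*...**
*.*..*..
*.*.*.**
.***.*..

Cell (1,2) at generation 1: 1 -> alive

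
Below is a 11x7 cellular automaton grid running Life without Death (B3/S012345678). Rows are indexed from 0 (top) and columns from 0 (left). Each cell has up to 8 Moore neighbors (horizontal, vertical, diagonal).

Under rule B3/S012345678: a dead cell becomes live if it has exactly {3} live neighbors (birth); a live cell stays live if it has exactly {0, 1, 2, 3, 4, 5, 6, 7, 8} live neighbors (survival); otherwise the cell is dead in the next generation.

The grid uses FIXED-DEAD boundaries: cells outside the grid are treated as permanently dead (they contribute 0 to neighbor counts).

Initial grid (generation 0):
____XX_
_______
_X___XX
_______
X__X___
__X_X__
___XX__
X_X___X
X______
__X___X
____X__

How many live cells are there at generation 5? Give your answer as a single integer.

Simulating step by step:
Generation 0 (given above): 18 live cells
Generation 1: 25 live cells
____XX_
____X_X
_X___XX
_______
X__X___
__X_X__
_XXXXX_
XXXX__X
X______
__X___X
____X__
Generation 2: 29 live cells
____XX_
____X_X
_X___XX
_______
X__X___
__X_XX_
XXXXXX_
XXXX_XX
X__X___
__X___X
____X__
Generation 3: 35 live cells
____XX_
____X_X
_X___XX
_______
X__XX__
X_X_XX_
XXXXXX_
XXXX_XX
X__XXXX
__XX__X
____X__
Generation 4: 40 live cells
____XX_
____X_X
_X___XX
____XX_
XX_XXX_
X_X_XX_
XXXXXX_
XXXX_XX
X__XXXX
__XX__X
___XX__
Generation 5: 48 live cells
____XX_
____X_X
_X___XX
XXXXXX_
XXXXXXX
X_X_XXX
XXXXXX_
XXXX_XX
X__XXXX
__XX__X
__XXX__
Population at generation 5: 48

Answer: 48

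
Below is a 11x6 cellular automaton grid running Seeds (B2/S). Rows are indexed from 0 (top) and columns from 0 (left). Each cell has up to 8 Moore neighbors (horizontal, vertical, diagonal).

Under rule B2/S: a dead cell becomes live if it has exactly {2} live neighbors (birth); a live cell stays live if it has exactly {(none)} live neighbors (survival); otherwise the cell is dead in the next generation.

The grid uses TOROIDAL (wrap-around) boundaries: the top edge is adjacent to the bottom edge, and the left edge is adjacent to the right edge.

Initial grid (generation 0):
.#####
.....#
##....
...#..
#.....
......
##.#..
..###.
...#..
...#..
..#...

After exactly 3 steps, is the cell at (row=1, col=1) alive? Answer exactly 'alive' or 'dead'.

Simulating step by step:
Generation 0 (given above): 19 live cells
Generation 1: 13 live cells
......
......
..#.##
..#..#
......
..#..#
.....#
#....#
......
....#.
#....#
Generation 2: 23 live cells
#....#
...###
##....
##....
######
#...#.
.#....
....#.
#...#.
#.....
....#.
Generation 3: 14 live cells
......
..#...
...#..
......
......
......
#..##.
##.#..
.#.#..
.#.##.
.#....

Cell (1,1) at generation 3: 0 -> dead

Answer: dead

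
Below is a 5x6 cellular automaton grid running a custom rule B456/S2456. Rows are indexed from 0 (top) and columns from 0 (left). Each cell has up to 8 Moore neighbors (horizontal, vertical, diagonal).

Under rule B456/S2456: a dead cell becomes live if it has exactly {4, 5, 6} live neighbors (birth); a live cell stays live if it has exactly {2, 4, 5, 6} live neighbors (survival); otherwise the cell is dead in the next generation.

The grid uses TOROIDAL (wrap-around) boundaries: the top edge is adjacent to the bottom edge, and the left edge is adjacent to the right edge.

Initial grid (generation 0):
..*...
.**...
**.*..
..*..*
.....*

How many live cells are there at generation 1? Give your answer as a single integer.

Simulating step by step:
Generation 0 (given above): 9 live cells
Generation 1: 9 live cells
..*...
.**...
.***..
*.*..*
......
Population at generation 1: 9

Answer: 9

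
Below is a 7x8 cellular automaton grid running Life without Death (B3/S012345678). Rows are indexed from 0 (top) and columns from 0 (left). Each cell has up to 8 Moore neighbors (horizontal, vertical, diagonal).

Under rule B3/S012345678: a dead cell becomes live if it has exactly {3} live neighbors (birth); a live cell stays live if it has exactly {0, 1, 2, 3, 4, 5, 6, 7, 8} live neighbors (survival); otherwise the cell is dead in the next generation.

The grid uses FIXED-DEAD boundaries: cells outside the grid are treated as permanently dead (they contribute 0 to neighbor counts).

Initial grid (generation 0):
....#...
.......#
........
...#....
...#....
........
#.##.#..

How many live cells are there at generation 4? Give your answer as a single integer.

Answer: 15

Derivation:
Simulating step by step:
Generation 0 (given above): 8 live cells
Generation 1: 11 live cells
....#...
.......#
........
...#....
...#....
..###...
#.##.#..
Generation 2: 13 live cells
....#...
.......#
........
...#....
...#....
.####...
####.#..
Generation 3: 14 live cells
....#...
.......#
........
...#....
...#....
#####...
####.#..
Generation 4: 15 live cells
....#...
.......#
........
...#....
.#.#....
#####...
####.#..
Population at generation 4: 15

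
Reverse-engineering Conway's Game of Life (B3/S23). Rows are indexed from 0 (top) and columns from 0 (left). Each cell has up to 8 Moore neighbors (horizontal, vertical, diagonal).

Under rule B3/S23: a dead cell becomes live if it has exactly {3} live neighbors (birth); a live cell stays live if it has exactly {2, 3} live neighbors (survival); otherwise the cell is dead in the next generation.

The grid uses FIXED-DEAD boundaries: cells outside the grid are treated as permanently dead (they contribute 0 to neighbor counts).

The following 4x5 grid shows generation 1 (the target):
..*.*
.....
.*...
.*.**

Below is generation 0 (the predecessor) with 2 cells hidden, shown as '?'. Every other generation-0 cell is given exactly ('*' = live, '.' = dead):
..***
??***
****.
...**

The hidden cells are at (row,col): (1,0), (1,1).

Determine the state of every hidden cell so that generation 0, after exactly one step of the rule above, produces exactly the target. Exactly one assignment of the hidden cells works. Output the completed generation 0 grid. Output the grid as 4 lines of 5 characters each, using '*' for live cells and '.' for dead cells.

Answer: ..***
..***
****.
...**

Derivation:
Hidden generation-0 cells (in order): (1,0), (1,1).
A hidden cell only influences target cells in its own 3x3 neighborhood. Try each of the 2^2 = 4 assignments, step the completed generation 0 forward once under B3/S23, and compare with the target:
  (1,0)=. (1,1)=. -> step reproduces the target at every cell -> ACCEPT
  (1,0)=. (1,1)=* -> step gives (0,1)='*' but target has '.' -> reject
  (1,0)=* (1,1)=. -> step gives (0,1)='*' but target has '.' -> reject
  (1,0)=* (1,1)=* -> step gives (0,2)='.' but target has '*' -> reject
Unique solution: (1,0)=dead, (1,1)=dead.
Check: live-neighbor counts of every cell in the completed generation 0:
02353
25674
13565
23432
Applying B3/S23 to generation 0 with these counts gives:
..*.*
.....
.*...
.*.**
which matches the target exactly.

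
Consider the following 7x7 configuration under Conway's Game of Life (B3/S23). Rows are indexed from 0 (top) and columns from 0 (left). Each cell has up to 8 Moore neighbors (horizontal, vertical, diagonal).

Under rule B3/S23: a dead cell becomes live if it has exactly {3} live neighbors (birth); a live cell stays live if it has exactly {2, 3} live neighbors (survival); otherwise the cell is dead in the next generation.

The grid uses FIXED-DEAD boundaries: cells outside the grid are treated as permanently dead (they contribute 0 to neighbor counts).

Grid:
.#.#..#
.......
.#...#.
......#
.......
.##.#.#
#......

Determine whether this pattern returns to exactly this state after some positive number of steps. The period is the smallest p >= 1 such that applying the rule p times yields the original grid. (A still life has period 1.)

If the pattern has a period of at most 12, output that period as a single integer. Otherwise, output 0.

Answer: 0

Derivation:
Simulating and comparing each generation to the original:
Gen 0 (original, given above): 11 live cells
Gen 1: 4 live cells, differs from original
Gen 2: 0 live cells, differs from original
Gen 3: 0 live cells, differs from original
Gen 4: 0 live cells, differs from original
Gen 5: 0 live cells, differs from original
Gen 6: 0 live cells, differs from original
Gen 7: 0 live cells, differs from original
Gen 8: 0 live cells, differs from original
Gen 9: 0 live cells, differs from original
Gen 10: 0 live cells, differs from original
Gen 11: 0 live cells, differs from original
Gen 12: 0 live cells, differs from original
No period found within 12 steps.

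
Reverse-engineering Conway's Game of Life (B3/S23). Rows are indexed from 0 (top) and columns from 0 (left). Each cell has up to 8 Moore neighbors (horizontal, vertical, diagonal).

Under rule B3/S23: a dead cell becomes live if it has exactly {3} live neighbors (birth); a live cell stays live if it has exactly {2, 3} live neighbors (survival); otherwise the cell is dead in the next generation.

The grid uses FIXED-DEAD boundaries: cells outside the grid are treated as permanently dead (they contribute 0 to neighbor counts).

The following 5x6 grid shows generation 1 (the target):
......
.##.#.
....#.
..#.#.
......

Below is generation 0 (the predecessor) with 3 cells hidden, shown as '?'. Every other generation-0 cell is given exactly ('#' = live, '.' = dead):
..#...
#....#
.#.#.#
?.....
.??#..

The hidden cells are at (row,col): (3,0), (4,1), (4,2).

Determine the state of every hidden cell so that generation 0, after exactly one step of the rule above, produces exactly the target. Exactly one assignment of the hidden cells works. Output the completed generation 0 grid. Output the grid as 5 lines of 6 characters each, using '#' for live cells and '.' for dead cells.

Hidden generation-0 cells (in order): (3,0), (4,1), (4,2).
A hidden cell only influences target cells in its own 3x3 neighborhood. Try each of the 2^3 = 8 assignments, step the completed generation 0 forward once under B3/S23, and compare with the target:
  (3,0)=. (4,1)=. (4,2)=. -> step reproduces the target at every cell -> ACCEPT
  (3,0)=. (4,1)=. (4,2)=# -> step gives (3,2)='.' but target has '#' -> reject
  (3,0)=. (4,1)=# (4,2)=. -> step gives (3,2)='.' but target has '#' -> reject
  (3,0)=. (4,1)=# (4,2)=# -> step gives (3,1)='#' but target has '.' -> reject
  (3,0)=# (4,1)=. (4,2)=. -> step gives (2,0)='#' but target has '.' -> reject
  (3,0)=# (4,1)=. (4,2)=# -> step gives (2,0)='#' but target has '.' -> reject
  (3,0)=# (4,1)=# (4,2)=. -> step gives (2,0)='#' but target has '.' -> reject
  (3,0)=# (4,1)=# (4,2)=# -> step gives (2,0)='#' but target has '.' -> reject
Unique solution: (3,0)=dead, (4,1)=dead, (4,2)=dead.
Check: live-neighbor counts of every cell in the completed generation 0:
120111
133231
212031
113231
001010
Applying B3/S23 to generation 0 with these counts gives:
......
.##.#.
....#.
..#.#.
......
which matches the target exactly.

Answer: ..#...
#....#
.#.#.#
......
...#..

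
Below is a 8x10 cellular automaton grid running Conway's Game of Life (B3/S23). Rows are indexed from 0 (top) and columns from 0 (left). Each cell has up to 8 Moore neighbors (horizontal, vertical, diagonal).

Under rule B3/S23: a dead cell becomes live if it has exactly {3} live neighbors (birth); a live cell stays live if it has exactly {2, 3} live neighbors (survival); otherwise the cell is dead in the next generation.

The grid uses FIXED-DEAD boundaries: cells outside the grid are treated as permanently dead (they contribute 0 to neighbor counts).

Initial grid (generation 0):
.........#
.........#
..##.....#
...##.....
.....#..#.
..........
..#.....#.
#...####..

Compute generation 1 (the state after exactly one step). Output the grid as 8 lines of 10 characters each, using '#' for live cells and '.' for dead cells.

Answer: ..........
........##
..###.....
..###.....
....#.....
..........
.....###..
.....###..

Derivation:
Simulating step by step:
Generation 0 (given above): 16 live cells
Generation 1: 15 live cells
(generation 1 grid is the final answer)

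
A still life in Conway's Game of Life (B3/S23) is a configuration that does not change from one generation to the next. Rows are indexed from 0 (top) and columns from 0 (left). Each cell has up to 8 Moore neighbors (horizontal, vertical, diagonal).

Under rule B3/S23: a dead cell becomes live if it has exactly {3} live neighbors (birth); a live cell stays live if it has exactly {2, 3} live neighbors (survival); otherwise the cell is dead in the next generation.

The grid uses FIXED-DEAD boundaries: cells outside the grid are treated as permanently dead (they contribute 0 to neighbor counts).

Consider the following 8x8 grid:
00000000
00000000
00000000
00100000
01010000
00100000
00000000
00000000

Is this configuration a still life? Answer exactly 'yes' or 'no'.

Compute generation 1 and compare to generation 0 (given above):
Generation 1:
00000000
00000000
00000000
00100000
01010000
00100000
00000000
00000000
The grids are IDENTICAL -> still life.

Answer: yes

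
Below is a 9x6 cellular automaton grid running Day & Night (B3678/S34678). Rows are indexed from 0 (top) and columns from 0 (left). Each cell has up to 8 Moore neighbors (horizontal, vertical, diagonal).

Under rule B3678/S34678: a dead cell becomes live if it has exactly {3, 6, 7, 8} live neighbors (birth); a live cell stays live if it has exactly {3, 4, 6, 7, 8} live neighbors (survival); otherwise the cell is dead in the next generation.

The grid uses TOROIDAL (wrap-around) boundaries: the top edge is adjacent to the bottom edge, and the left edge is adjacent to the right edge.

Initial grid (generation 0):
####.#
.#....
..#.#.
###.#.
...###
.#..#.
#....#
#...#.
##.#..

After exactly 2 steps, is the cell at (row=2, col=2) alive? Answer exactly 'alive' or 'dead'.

Answer: alive

Derivation:
Simulating step by step:
Generation 0 (given above): 24 live cells
Generation 1: 22 live cells
....#.
.#..##
#.#..#
.####.
...###
...##.
##..##
#.....
...#..
Generation 2: 25 live cells
...###
...###
#.#..#
.##...
...###
..####
#..###
##..#.
......

Cell (2,2) at generation 2: 1 -> alive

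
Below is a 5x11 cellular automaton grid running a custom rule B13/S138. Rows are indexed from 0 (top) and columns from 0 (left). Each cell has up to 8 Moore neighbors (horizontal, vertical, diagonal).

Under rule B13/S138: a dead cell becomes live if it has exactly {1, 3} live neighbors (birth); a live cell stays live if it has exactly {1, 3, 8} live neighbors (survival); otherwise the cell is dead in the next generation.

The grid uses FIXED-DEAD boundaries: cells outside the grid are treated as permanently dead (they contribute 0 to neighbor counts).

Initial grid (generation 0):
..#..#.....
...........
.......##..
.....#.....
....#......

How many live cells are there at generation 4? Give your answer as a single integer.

Answer: 21

Derivation:
Simulating step by step:
Generation 0 (given above): 6 live cells
Generation 1: 21 live cells
.#.##.#....
.#####...#.
....##.###.
...#.#...#.
...##.#....
Generation 2: 19 live cells
......#####
.......#...
#......#.##
...#...#...
....#######
Generation 3: 25 live cells
.....#.##.#
##...#.....
.####.#..##
######.....
..#...###.#
Generation 4: 21 live cells
..#..####..
.#.#.#.##.#
.......####
........#.#
..#.##..#..
Population at generation 4: 21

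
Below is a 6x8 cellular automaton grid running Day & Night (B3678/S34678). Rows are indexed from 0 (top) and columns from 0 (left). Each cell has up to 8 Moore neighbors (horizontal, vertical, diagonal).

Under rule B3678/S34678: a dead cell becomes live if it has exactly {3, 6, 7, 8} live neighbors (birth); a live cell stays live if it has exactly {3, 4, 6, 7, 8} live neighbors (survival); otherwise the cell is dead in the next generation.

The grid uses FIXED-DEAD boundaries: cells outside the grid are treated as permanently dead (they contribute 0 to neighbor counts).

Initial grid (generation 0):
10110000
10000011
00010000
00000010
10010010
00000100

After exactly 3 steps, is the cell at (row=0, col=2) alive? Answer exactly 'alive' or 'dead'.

Answer: dead

Derivation:
Simulating step by step:
Generation 0 (given above): 12 live cells
Generation 1: 7 live cells
01000000
01110000
00000011
00000000
00000100
00000000
Generation 2: 3 live cells
00000000
00100000
00100000
00000010
00000000
00000000
Generation 3: 0 live cells
00000000
00000000
00000000
00000000
00000000
00000000

Cell (0,2) at generation 3: 0 -> dead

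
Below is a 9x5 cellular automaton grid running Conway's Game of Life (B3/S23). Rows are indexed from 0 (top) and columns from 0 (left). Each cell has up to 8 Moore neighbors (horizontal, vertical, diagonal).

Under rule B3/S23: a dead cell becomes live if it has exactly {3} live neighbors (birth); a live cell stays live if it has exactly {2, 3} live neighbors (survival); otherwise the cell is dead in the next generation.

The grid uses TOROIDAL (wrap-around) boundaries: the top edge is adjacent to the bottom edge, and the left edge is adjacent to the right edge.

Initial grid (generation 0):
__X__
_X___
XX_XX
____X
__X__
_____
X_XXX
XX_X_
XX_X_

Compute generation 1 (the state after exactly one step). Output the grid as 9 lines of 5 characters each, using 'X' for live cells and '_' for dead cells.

Simulating step by step:
Generation 0 (given above): 18 live cells
Generation 1: 20 live cells
(generation 1 grid is the final answer)

Answer: X_X__
_X_XX
_XXXX
_XX_X
_____
_XX_X
X_XX_
_____
X__X_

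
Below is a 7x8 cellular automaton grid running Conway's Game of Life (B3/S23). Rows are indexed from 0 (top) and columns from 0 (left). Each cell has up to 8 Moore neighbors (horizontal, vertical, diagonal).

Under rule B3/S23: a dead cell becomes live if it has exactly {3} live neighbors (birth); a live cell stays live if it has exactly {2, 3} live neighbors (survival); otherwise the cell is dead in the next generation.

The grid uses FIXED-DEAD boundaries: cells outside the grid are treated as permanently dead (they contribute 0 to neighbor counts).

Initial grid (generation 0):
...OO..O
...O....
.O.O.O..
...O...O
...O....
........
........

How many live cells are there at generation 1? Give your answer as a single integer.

Answer: 5

Derivation:
Simulating step by step:
Generation 0 (given above): 10 live cells
Generation 1: 5 live cells
...OO...
...O....
...O....
...O....
........
........
........
Population at generation 1: 5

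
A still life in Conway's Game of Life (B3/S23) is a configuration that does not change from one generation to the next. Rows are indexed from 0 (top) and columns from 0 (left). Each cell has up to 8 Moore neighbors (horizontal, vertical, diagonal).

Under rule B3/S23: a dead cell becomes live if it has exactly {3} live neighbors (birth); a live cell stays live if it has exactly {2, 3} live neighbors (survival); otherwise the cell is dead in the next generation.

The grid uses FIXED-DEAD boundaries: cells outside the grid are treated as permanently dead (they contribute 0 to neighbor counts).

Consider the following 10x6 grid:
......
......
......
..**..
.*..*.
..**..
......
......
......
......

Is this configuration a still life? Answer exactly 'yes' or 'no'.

Answer: yes

Derivation:
Compute generation 1 and compare to generation 0 (given above):
Generation 1:
......
......
......
..**..
.*..*.
..**..
......
......
......
......
The grids are IDENTICAL -> still life.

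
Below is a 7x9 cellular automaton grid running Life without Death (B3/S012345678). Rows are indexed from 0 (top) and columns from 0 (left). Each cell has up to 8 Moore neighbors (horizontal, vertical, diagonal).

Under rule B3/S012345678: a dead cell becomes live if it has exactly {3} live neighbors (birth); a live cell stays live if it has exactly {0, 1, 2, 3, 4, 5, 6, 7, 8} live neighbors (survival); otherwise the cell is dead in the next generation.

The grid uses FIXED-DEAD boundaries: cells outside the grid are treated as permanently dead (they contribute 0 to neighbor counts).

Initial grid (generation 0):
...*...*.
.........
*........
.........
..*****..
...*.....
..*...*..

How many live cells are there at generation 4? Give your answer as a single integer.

Simulating step by step:
Generation 0 (given above): 11 live cells
Generation 1: 15 live cells
...*...*.
.........
*........
...***...
..*****..
...*..*..
..*...*..
Generation 2: 19 live cells
...*...*.
.........
*...*....
..*****..
..*****..
...*..**.
..*...*..
Generation 3: 21 live cells
...*...*.
.........
*...*....
.******..
..*****..
...*..**.
..*...**.
Generation 4: 24 live cells
...*...*.
.........
***.*....
.******..
.******..
...*..**.
..*...**.
Population at generation 4: 24

Answer: 24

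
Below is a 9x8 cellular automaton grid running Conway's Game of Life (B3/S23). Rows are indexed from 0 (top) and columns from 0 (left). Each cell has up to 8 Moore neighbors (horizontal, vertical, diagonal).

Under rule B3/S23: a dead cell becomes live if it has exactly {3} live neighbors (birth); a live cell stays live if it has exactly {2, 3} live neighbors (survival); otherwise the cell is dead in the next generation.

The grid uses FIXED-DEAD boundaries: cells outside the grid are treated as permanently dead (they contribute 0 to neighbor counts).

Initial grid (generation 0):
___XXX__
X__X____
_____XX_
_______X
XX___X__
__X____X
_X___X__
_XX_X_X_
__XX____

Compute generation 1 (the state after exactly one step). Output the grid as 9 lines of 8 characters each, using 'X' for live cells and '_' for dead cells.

Answer: ___XX___
___X__X_
______X_
_____X__
_X____X_
X_X___X_
_X_X_XX_
_X__XX__
_XXX____

Derivation:
Simulating step by step:
Generation 0 (given above): 21 live cells
Generation 1: 21 live cells
(generation 1 grid is the final answer)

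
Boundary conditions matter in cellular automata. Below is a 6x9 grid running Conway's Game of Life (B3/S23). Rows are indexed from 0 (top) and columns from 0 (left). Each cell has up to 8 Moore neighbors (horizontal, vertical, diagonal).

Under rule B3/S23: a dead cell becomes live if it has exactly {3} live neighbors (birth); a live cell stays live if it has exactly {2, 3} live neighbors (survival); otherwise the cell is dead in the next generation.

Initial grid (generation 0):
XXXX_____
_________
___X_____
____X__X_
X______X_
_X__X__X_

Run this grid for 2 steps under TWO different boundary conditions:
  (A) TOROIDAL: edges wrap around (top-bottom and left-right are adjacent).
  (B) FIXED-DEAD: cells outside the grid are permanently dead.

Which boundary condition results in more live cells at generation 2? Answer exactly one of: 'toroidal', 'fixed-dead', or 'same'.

Under TOROIDAL boundary, generation 2:
XX_XX____
XX_X_____
_________
_______X_
_______X_
_X_X_____
Population = 11

Under FIXED-DEAD boundary, generation 2:
_XX______
_X_______
_________
_______X_
_______X_
_______X_
Population = 6

Comparison: toroidal=11, fixed-dead=6 -> toroidal

Answer: toroidal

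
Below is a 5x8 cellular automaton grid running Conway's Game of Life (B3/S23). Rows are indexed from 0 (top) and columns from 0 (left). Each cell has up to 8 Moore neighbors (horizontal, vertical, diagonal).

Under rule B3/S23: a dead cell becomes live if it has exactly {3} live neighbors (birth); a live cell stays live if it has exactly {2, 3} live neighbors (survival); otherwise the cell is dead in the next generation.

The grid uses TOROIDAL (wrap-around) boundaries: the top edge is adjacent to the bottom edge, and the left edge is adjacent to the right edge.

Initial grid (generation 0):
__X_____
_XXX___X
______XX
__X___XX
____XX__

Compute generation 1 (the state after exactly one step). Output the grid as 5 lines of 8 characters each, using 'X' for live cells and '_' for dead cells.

Answer: _XX_X___
XXXX__XX
_X_X____
_______X
___X_XX_

Derivation:
Simulating step by step:
Generation 0 (given above): 12 live cells
Generation 1: 15 live cells
(generation 1 grid is the final answer)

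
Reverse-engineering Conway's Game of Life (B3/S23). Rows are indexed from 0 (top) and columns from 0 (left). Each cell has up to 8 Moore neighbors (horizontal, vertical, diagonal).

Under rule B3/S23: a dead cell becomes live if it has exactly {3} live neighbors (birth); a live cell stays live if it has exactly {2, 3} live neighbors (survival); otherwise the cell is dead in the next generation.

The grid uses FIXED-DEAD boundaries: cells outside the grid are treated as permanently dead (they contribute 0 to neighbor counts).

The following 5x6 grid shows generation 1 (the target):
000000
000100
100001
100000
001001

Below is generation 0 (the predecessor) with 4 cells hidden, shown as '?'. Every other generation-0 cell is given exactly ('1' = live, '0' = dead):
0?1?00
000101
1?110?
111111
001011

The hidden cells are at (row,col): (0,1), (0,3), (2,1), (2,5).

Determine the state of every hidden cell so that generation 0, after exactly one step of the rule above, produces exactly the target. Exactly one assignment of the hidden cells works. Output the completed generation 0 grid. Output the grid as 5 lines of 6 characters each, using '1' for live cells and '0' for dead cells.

Hidden generation-0 cells (in order): (0,1), (0,3), (2,1), (2,5).
A hidden cell only influences target cells in its own 3x3 neighborhood. Try each of the 2^4 = 16 assignments, step the completed generation 0 forward once under B3/S23, and compare with the target:
  (0,1)=0 (0,3)=0 (2,1)=0 (2,5)=0 -> step gives (1,1)='1' but target has '0' -> reject
  (0,1)=0 (0,3)=0 (2,1)=0 (2,5)=1 -> step gives (1,1)='1' but target has '0' -> reject
  (0,1)=0 (0,3)=0 (2,1)=1 (2,5)=0 -> step gives (1,4)='1' but target has '0' -> reject
  (0,1)=0 (0,3)=0 (2,1)=1 (2,5)=1 -> step reproduces the target at every cell -> ACCEPT
  (0,1)=0 (0,3)=1 (2,1)=0 (2,5)=0 -> step gives (0,2)='1' but target has '0' -> reject
  (0,1)=0 (0,3)=1 (2,1)=0 (2,5)=1 -> step gives (0,2)='1' but target has '0' -> reject
  (0,1)=0 (0,3)=1 (2,1)=1 (2,5)=0 -> step gives (0,2)='1' but target has '0' -> reject
  (0,1)=0 (0,3)=1 (2,1)=1 (2,5)=1 -> step gives (0,2)='1' but target has '0' -> reject
  (0,1)=1 (0,3)=0 (2,1)=0 (2,5)=0 -> step gives (0,2)='1' but target has '0' -> reject
  (0,1)=1 (0,3)=0 (2,1)=0 (2,5)=1 -> step gives (0,2)='1' but target has '0' -> reject
  (0,1)=1 (0,3)=0 (2,1)=1 (2,5)=0 -> step gives (0,2)='1' but target has '0' -> reject
  (0,1)=1 (0,3)=0 (2,1)=1 (2,5)=1 -> step gives (0,2)='1' but target has '0' -> reject
  (0,1)=1 (0,3)=1 (2,1)=0 (2,5)=0 -> step gives (0,2)='1' but target has '0' -> reject
  (0,1)=1 (0,3)=1 (2,1)=0 (2,5)=1 -> step gives (0,2)='1' but target has '0' -> reject
  (0,1)=1 (0,3)=1 (2,1)=1 (2,5)=0 -> step gives (0,2)='1' but target has '0' -> reject
  (0,1)=1 (0,3)=1 (2,1)=1 (2,5)=1 -> step gives (0,2)='1' but target has '0' -> reject
Unique solution: (0,1)=dead, (0,3)=dead, (2,1)=live, (2,5)=live.
Check: live-neighbor counts of every cell in the completed generation 0:
011221
245341
356573
366664
243543
Applying B3/S23 to generation 0 with these counts gives:
000000
000100
100001
100000
001001
which matches the target exactly.

Answer: 001000
000101
111101
111111
001011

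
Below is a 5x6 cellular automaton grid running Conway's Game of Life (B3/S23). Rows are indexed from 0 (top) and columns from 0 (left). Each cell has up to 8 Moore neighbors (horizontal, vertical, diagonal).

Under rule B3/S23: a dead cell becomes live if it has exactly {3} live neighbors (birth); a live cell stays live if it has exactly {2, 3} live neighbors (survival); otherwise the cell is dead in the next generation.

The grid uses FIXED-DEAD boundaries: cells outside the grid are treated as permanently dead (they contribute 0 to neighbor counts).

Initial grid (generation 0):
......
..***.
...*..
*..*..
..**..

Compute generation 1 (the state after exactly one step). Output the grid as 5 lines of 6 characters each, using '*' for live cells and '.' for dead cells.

Answer: ...*..
..***.
......
...**.
..**..

Derivation:
Simulating step by step:
Generation 0 (given above): 8 live cells
Generation 1: 8 live cells
(generation 1 grid is the final answer)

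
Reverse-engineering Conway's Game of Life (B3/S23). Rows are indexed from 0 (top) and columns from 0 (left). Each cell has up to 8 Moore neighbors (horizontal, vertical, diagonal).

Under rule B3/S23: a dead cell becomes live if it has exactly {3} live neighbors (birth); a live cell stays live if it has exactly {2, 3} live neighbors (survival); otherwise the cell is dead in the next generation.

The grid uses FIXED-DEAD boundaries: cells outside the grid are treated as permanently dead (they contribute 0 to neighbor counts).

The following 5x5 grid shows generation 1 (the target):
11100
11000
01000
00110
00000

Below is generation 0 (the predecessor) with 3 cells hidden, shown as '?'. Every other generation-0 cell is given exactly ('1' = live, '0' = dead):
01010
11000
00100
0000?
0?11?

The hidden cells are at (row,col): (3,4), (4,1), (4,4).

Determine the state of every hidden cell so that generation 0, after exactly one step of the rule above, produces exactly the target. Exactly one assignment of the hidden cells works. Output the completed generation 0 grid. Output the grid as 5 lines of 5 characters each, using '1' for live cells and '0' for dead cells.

Answer: 01010
11000
00100
00000
00110

Derivation:
Hidden generation-0 cells (in order): (3,4), (4,1), (4,4).
A hidden cell only influences target cells in its own 3x3 neighborhood. Try each of the 2^3 = 8 assignments, step the completed generation 0 forward once under B3/S23, and compare with the target:
  (3,4)=0 (4,1)=0 (4,4)=0 -> step reproduces the target at every cell -> ACCEPT
  (3,4)=0 (4,1)=0 (4,4)=1 -> step gives (3,3)='0' but target has '1' -> reject
  (3,4)=0 (4,1)=1 (4,4)=0 -> step gives (3,1)='1' but target has '0' -> reject
  (3,4)=0 (4,1)=1 (4,4)=1 -> step gives (3,1)='1' but target has '0' -> reject
  (3,4)=1 (4,1)=0 (4,4)=0 -> step gives (3,3)='0' but target has '1' -> reject
  (3,4)=1 (4,1)=0 (4,4)=1 -> step gives (3,3)='0' but target has '1' -> reject
  (3,4)=1 (4,1)=1 (4,4)=0 -> step gives (3,1)='1' but target has '0' -> reject
  (3,4)=1 (4,1)=1 (4,4)=1 -> step gives (3,1)='1' but target has '0' -> reject
Unique solution: (3,4)=dead, (4,1)=dead, (4,4)=dead.
Check: live-neighbor counts of every cell in the completed generation 0:
32301
23421
23110
02331
01111
Applying B3/S23 to generation 0 with these counts gives:
11100
11000
01000
00110
00000
which matches the target exactly.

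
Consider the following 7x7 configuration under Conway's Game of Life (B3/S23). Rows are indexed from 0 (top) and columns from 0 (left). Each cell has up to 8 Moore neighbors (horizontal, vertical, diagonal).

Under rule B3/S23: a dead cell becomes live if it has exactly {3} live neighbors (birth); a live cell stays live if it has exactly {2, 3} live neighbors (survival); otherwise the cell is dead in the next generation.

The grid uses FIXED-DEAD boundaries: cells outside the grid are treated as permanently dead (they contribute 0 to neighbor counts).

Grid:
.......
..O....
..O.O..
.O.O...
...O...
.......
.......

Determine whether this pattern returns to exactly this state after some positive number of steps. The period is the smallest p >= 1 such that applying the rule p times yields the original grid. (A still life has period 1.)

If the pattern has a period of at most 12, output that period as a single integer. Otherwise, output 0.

Answer: 2

Derivation:
Simulating and comparing each generation to the original:
Gen 0 (original, given above): 6 live cells
Gen 1: 6 live cells, differs from original
Gen 2: 6 live cells, MATCHES original -> period = 2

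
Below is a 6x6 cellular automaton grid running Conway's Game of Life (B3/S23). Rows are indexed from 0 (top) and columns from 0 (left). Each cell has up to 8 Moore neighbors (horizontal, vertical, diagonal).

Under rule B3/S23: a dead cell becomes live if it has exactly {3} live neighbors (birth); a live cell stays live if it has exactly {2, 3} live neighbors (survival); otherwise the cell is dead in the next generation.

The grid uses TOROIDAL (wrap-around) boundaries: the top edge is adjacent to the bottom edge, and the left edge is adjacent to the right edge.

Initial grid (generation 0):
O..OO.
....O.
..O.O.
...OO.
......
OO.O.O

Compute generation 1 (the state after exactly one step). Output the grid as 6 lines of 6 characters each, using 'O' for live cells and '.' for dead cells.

Answer: OOOO..
....O.
....OO
...OO.
O.OO.O
OOOO.O

Derivation:
Simulating step by step:
Generation 0 (given above): 12 live cells
Generation 1: 18 live cells
(generation 1 grid is the final answer)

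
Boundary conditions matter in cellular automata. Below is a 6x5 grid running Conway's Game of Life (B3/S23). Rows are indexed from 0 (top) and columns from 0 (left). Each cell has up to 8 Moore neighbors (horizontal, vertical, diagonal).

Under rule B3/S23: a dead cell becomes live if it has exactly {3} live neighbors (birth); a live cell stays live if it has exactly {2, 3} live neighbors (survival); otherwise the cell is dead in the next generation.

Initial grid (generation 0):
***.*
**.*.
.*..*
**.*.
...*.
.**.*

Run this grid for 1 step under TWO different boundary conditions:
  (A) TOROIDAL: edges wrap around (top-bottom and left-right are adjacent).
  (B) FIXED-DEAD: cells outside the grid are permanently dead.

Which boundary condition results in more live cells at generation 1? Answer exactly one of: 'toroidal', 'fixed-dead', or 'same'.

Under TOROIDAL boundary, generation 1:
.....
...*.
...*.
**.*.
...*.
....*
Population = 7

Under FIXED-DEAD boundary, generation 1:
*.**.
...**
...**
**.**
*..**
..**.
Population = 16

Comparison: toroidal=7, fixed-dead=16 -> fixed-dead

Answer: fixed-dead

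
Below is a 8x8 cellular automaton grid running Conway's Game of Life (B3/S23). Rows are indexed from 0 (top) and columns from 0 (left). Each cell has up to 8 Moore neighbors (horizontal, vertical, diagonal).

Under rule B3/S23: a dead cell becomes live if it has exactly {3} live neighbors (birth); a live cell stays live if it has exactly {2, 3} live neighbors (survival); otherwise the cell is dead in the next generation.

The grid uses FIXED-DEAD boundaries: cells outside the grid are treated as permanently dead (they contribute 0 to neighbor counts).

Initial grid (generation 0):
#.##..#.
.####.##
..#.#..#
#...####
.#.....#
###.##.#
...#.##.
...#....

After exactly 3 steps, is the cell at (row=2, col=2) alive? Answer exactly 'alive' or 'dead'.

Answer: alive

Derivation:
Simulating step by step:
Generation 0 (given above): 30 live cells
Generation 1: 28 live cells
....####
....#.##
..#.....
.#.###.#
..##...#
######.#
.#.#.##.
....#...
Generation 2: 20 live cells
....#..#
...##..#
..#....#
.#..#.#.
#......#
#....#.#
##....#.
....##..
Generation 3: 25 live cells
...##...
...##.##
..#.####
.#....##
##...#.#
#......#
##..#.#.
.....#..

Cell (2,2) at generation 3: 1 -> alive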